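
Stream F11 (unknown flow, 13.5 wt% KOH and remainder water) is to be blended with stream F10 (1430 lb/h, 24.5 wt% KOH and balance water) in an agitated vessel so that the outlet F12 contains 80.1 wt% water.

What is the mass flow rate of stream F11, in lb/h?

1028 lb/h

Let F11 be the unknown flow. Total out = 1430 + F11.
water balance: 1079.7 + 0.865·F11 = 0.801·(1430 + F11)
(0.865 − 0.801)·F11 = 0.801×1430 − 1079.7 = 65.78
F11 = 65.78 / 0.064 = 1027.8 lb/h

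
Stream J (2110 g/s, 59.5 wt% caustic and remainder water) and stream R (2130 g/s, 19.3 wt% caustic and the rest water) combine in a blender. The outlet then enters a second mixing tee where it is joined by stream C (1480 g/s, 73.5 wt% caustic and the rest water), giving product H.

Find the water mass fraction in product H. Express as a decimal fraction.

Overall, product flow = 5720 g/s.
water in = 2110×0.405 + 2130×0.807 + 1480×0.265 = 2965.7 g/s.
water fraction in H = 0.5185.

0.5185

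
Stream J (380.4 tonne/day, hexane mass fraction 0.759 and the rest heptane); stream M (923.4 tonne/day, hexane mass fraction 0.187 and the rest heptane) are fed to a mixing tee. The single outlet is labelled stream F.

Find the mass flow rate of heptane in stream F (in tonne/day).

842.4 tonne/day

heptane out = heptane in = 380.4×0.241 + 923.4×0.813 = 842.4 tonne/day.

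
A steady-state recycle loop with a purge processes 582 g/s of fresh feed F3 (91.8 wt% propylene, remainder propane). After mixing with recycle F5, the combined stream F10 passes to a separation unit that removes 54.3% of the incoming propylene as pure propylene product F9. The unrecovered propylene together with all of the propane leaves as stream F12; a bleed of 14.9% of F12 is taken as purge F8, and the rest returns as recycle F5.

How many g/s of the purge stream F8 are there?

107.3 g/s

propane enters only via F3 and leaves only via the purge: 582×0.082 = 0.149×(propane in F12), and the separation unit passes all propane, so propane in F10 = propane in F12 = 320.3 g/s.
propylene in F10: m_A = 582×0.918 + (1−0.149)·(1−0.543)·m_A, so m_A = 534.28/0.6111 = 874.3 g/s.
F12 = (1−0.543)×874.3 + 320.3 = 719.85 g/s.
Purge F8 = 0.149×719.85 = 107.26 g/s.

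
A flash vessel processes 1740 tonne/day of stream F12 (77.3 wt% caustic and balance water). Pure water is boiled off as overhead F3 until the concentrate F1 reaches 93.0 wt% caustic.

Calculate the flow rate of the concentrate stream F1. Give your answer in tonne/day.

caustic is conserved: 1740×0.773 = 1345 tonne/day all reports to the concentrate.
Concentrate = 1345/(target fraction) = 1446.3 tonne/day.

1446 tonne/day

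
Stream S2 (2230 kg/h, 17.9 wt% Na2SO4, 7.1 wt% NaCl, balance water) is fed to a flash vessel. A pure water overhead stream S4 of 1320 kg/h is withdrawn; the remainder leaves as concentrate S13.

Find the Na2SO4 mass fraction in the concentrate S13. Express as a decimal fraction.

0.439

Na2SO4 is not removed: 2230×0.179 = 399.17 kg/h of Na2SO4 enters S13.
Concentrate = 2230 − 1320 = 910 kg/h.
Mass fraction = 399.17/910 = 0.439.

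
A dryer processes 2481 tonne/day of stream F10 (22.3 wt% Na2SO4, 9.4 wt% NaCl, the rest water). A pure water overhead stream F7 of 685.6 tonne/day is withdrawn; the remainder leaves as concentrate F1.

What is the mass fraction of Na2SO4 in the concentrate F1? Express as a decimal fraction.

0.308

Na2SO4 is not removed: 2481×0.223 = 553.26 tonne/day of Na2SO4 enters F1.
Concentrate = 2481 − 685.6 = 1795.4 tonne/day.
Mass fraction = 553.26/1795.4 = 0.308.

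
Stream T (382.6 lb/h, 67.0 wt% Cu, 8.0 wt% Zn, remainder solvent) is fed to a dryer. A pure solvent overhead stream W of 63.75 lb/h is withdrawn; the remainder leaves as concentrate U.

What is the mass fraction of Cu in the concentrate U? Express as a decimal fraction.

Cu is not removed: 382.6×0.670 = 256.34 lb/h of Cu enters U.
Concentrate = 382.6 − 63.75 = 318.85 lb/h.
Mass fraction = 256.34/318.85 = 0.8040.

0.8040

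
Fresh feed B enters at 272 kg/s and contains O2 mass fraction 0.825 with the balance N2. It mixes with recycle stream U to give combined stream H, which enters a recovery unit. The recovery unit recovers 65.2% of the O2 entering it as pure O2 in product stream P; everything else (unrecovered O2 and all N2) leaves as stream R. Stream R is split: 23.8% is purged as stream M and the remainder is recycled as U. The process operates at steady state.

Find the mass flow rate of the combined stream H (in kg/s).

N2 enters only via B and leaves only via the purge: 272×0.175 = 0.238×(N2 in R), and the recovery unit passes all N2, so N2 in H = N2 in R = 200 kg/s.
O2 in H: m_A = 272×0.825 + (1−0.238)·(1−0.652)·m_A, so m_A = 224.4/0.7348 = 305.38 kg/s.
H = 305.38 + 200 = 505.38 kg/s.

505.4 kg/s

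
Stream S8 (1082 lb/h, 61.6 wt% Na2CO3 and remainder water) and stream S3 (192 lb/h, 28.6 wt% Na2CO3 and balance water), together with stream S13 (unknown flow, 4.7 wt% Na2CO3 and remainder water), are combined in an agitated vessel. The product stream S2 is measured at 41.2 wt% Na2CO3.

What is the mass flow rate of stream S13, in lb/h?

Let S13 be the unknown flow. Total out = 1274 + S13.
Na2CO3 balance: 721.42 + 0.047·S13 = 0.412·(1274 + S13)
(0.047 − 0.412)·S13 = 0.412×1274 − 721.42 = -196.54
S13 = -196.54 / -0.365 = 538.45 lb/h

538.5 lb/h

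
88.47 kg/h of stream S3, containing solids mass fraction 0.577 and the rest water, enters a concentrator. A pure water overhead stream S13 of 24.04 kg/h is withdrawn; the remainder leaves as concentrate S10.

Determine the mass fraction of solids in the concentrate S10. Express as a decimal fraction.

0.792

solids is not removed: 88.47×0.577 = 51.047 kg/h of solids enters S10.
Concentrate = 88.47 − 24.04 = 64.43 kg/h.
Mass fraction = 51.047/64.43 = 0.792.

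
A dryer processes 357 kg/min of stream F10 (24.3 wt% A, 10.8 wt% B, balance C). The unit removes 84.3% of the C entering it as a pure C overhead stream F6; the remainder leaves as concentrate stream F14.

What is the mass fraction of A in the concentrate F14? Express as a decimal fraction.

A is not removed: 357×0.243 = 86.751 kg/min of A enters F14.
C entering = 357×0.649 = 231.69 kg/min; overhead removed = 0.843×231.69 = 195.32 kg/min.
Concentrate = 357 − 195.32 = 161.68 kg/min.
Mass fraction = 86.751/161.68 = 0.537.

0.537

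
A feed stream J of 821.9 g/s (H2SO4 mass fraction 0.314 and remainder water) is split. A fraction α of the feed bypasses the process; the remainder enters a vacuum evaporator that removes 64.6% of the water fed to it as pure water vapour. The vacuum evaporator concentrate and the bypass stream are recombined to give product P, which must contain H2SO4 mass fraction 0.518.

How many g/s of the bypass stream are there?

91.5 g/s

All 821.9×0.314 = 258.08 g/s of H2SO4 reaches P, so P = 258.08/0.518 = 498.22 g/s and vapour = 323.68 g/s.
The evaporator receives (1−α)·821.9 of feed at 0.686 water and removes 0.646 of that water:
0.646×0.686×(1−α)×821.9 = 323.68
(1−α) = 323.68/364.23 = 0.8887;  α = 0.1113.
Bypass flow = 0.1113×821.9 = 91.497 g/s.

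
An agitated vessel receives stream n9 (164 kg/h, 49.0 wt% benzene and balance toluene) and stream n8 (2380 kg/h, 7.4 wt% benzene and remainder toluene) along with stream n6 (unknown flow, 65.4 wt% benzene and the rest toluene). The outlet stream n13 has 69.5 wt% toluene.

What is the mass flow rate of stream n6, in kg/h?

Let n6 be the unknown flow. Total out = 2544 + n6.
toluene balance: 2287.5 + 0.346·n6 = 0.695·(2544 + n6)
(0.346 − 0.695)·n6 = 0.695×2544 − 2287.5 = -519.44
n6 = -519.44 / -0.349 = 1488.4 kg/h

1488 kg/h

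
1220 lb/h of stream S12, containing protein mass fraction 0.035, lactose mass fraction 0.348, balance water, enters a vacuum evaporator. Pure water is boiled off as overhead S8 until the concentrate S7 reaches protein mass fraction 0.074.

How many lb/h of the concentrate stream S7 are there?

577 lb/h

protein is conserved: 1220×0.035 = 42.7 lb/h all reports to the concentrate.
Concentrate = 42.7/(target fraction) = 577.03 lb/h.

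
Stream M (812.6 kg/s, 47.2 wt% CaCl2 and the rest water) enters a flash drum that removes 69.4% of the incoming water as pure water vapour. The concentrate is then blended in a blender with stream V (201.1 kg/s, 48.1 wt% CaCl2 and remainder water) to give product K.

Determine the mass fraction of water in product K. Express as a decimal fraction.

0.329

Vapour removed = 0.694×0.528×812.6 = 297.76 kg/s; concentrate = 514.84 kg/s.
water reaching the mixer = 131.29 (from concentrate) + 201.1×0.519 = 235.66 kg/s.
Product flow = 514.84 + 201.1 = 715.94 kg/s; water fraction = 0.329.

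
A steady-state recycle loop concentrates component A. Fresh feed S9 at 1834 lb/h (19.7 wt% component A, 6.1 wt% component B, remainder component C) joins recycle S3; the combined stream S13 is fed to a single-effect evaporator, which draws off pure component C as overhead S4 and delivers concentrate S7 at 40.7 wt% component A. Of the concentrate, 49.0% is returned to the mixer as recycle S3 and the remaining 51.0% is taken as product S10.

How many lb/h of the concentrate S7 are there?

Overall component A balance (none leaves overhead): component A in fresh feed = component A in product, i.e. 1834×0.197 = (1−0.490)·S7·0.407.
S7 = 361.3/(0.407×0.510) = 1740.6 lb/h.

1741 lb/h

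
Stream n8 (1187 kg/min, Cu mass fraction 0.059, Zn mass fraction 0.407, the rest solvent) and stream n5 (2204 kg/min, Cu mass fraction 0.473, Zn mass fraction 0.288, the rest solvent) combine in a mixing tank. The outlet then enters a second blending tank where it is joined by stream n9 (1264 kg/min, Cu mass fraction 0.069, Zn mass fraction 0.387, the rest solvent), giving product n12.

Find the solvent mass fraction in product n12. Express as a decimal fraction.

Overall, product flow = 4655 kg/min.
solvent in = 1187×0.534 + 2204×0.239 + 1264×0.544 = 1848.2 kg/min.
solvent fraction in n12 = 0.397.

0.397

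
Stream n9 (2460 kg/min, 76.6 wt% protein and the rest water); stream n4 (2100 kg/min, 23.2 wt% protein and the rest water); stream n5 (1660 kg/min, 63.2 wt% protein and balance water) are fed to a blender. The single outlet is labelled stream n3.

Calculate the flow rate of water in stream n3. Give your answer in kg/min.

2799 kg/min

water out = water in = 2460×0.234 + 2100×0.768 + 1660×0.368 = 2799.3 kg/min.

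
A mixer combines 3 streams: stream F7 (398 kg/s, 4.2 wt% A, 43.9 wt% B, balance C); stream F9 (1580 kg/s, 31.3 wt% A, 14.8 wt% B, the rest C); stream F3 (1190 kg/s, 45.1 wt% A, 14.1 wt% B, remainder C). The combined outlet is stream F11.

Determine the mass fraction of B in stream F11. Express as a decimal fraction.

0.182

Total flow out = 398 + 1580 + 1190 = 3168 kg/s.
B in = 398×0.439 + 1580×0.148 + 1190×0.141 = 576.35 kg/s.
B mass fraction in F11 = 576.35/3168 = 0.182.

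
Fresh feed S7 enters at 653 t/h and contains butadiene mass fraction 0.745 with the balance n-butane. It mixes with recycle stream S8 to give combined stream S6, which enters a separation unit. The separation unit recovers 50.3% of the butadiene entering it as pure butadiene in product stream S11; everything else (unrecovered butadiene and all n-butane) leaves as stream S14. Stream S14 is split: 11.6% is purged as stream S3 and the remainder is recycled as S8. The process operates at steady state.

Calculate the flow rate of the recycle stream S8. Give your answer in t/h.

1650 t/h

n-butane enters only via S7 and leaves only via the purge: 653×0.255 = 0.116×(n-butane in S14), and the separation unit passes all n-butane, so n-butane in S6 = n-butane in S14 = 1435.5 t/h.
butadiene in S6: m_A = 653×0.745 + (1−0.116)·(1−0.503)·m_A, so m_A = 486.49/0.5607 = 867.71 t/h.
S14 = (1−0.503)×867.71 + 1435.5 = 1866.7 t/h.
Recycle S8 = (1−0.116)×1866.7 = 1650.2 t/h.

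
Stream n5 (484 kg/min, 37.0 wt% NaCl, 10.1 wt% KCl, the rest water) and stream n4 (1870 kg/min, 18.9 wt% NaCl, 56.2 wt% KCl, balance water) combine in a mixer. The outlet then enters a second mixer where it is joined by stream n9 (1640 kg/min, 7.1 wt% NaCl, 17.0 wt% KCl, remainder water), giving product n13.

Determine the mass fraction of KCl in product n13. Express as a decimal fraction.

Overall, product flow = 3994 kg/min.
KCl in = 484×0.101 + 1870×0.562 + 1640×0.170 = 1378.6 kg/min.
KCl fraction in n13 = 0.345.

0.345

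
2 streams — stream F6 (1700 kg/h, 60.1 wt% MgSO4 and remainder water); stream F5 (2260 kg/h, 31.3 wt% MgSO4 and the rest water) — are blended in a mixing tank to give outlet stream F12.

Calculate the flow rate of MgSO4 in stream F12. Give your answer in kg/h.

MgSO4 out = MgSO4 in = 1700×0.601 + 2260×0.313 = 1729.1 kg/h.

1729 kg/h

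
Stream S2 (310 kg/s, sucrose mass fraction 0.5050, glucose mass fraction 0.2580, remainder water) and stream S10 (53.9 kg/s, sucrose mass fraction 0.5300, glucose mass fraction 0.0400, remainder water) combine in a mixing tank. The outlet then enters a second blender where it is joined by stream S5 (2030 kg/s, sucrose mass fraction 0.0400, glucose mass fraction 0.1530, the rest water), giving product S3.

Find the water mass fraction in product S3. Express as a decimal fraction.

Overall, product flow = 2393.9 kg/s.
water in = 310×0.237 + 53.9×0.430 + 2030×0.807 = 1734.9 kg/s.
water fraction in S3 = 0.7247.

0.7247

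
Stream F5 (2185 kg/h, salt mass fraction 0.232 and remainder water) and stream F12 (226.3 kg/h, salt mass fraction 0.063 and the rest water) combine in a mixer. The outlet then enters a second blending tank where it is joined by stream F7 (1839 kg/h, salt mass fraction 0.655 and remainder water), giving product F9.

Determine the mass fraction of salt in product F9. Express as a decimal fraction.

Overall, product flow = 4250.3 kg/h.
salt in = 2185×0.232 + 226.3×0.063 + 1839×0.655 = 1725.7 kg/h.
salt fraction in F9 = 0.406.

0.406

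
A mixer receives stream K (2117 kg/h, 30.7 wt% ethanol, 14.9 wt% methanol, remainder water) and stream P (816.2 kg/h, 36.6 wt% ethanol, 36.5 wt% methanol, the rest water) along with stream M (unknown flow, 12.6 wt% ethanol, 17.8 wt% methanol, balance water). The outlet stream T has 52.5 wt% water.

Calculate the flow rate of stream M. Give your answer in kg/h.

986.7 kg/h

Let M be the unknown flow. Total out = 2933.2 + M.
water balance: 1371.2 + 0.696·M = 0.525·(2933.2 + M)
(0.696 − 0.525)·M = 0.525×2933.2 − 1371.2 = 168.72
M = 168.72 / 0.171 = 986.69 kg/h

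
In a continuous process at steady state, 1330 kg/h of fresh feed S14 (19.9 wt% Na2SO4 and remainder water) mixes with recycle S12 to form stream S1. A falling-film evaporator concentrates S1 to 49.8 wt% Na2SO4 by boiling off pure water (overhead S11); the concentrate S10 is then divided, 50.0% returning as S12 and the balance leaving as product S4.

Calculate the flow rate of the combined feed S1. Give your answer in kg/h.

Overall Na2SO4 balance (none leaves overhead): Na2SO4 in fresh feed = Na2SO4 in product, i.e. 1330×0.199 = (1−0.500)·S10·0.498.
S10 = 264.67/(0.498×0.500) = 1062.9 kg/h.
Recycle S12 = 0.500×1062.9 = 531.47 kg/h.
Combined feed S1 = 1330 + 531.47 = 1861.5 kg/h.

1861 kg/h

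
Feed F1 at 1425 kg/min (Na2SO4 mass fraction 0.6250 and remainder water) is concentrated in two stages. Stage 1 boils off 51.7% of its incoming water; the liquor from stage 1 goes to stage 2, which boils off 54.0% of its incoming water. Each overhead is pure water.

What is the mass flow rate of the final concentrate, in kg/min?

water in feed = 1425×0.375 = 534.38 kg/min.
After stage 1: water left = (1−0.517)×534.38 = 258.1; stream total = 1148.7 kg/min.
After stage 2: water left = (1−0.540)×258.1 = 118.73; final concentrate = 1009.4 kg/min.

1009 kg/min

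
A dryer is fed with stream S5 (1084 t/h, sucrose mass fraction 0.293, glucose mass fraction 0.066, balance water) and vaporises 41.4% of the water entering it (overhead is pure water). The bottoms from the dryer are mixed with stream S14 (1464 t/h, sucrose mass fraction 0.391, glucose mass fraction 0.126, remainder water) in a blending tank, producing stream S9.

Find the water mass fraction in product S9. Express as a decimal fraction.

Vapour removed = 0.414×0.641×1084 = 287.67 t/h; concentrate = 796.33 t/h.
water reaching the mixer = 407.18 (from concentrate) + 1464×0.483 = 1114.3 t/h.
Product flow = 796.33 + 1464 = 2260.3 t/h; water fraction = 0.493.

0.493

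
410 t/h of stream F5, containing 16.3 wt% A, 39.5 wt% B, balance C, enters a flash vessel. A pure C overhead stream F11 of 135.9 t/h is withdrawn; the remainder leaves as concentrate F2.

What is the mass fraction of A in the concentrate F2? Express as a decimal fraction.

A is not removed: 410×0.163 = 66.83 t/h of A enters F2.
Concentrate = 410 − 135.9 = 274.1 t/h.
Mass fraction = 66.83/274.1 = 0.244.

0.244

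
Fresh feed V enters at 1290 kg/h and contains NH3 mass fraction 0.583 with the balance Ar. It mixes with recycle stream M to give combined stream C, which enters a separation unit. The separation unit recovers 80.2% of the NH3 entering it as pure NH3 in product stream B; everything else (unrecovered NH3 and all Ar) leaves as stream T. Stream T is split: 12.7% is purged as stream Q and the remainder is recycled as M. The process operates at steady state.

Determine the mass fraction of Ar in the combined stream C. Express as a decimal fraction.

Ar enters only via V and leaves only via the purge: 1290×0.417 = 0.127×(Ar in T), and the separation unit passes all Ar, so Ar in C = Ar in T = 4235.7 kg/h.
NH3 in C: m_A = 1290×0.583 + (1−0.127)·(1−0.802)·m_A, so m_A = 752.07/0.8271 = 909.23 kg/h.
C = 909.23 + 4235.7 = 5144.9 kg/h.
Ar fraction in C = 4235.7/5144.9 = 0.823.

0.823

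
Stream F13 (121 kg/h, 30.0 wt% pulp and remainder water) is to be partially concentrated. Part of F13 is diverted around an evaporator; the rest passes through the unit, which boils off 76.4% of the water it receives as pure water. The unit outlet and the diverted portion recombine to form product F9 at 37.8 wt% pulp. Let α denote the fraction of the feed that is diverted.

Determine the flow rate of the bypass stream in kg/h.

74.31 kg/h

All 121×0.300 = 36.3 kg/h of pulp reaches F9, so F9 = 36.3/0.378 = 96.032 kg/h and vapour = 24.968 kg/h.
The evaporator receives (1−α)·121 of feed at 0.700 water and removes 0.764 of that water:
0.764×0.700×(1−α)×121 = 24.968
(1−α) = 24.968/64.711 = 0.3858;  α = 0.6142.
Bypass flow = 0.6142×121 = 74.313 kg/h.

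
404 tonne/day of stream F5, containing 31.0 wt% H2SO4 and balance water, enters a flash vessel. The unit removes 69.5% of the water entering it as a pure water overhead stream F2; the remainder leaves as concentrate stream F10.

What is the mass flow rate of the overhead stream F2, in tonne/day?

193.7 tonne/day

water entering = 404×0.690 = 278.76 tonne/day; overhead removed = 0.695×278.76 = 193.74 tonne/day.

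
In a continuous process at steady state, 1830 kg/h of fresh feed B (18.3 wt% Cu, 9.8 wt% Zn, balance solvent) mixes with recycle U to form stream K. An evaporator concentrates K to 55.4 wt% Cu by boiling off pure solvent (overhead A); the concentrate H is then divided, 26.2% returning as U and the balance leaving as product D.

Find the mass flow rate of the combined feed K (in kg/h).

2045 kg/h

Overall Cu balance (none leaves overhead): Cu in fresh feed = Cu in product, i.e. 1830×0.183 = (1−0.262)·H·0.554.
H = 334.89/(0.554×0.738) = 819.1 kg/h.
Recycle U = 0.262×819.1 = 214.6 kg/h.
Combined feed K = 1830 + 214.6 = 2044.6 kg/h.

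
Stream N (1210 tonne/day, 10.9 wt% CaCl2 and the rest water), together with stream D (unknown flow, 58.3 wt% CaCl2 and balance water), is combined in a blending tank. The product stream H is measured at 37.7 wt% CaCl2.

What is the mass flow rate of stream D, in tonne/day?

Let D be the unknown flow. Total out = 1210 + D.
CaCl2 balance: 131.89 + 0.583·D = 0.377·(1210 + D)
(0.583 − 0.377)·D = 0.377×1210 − 131.89 = 324.28
D = 324.28 / 0.206 = 1574.2 tonne/day

1574 tonne/day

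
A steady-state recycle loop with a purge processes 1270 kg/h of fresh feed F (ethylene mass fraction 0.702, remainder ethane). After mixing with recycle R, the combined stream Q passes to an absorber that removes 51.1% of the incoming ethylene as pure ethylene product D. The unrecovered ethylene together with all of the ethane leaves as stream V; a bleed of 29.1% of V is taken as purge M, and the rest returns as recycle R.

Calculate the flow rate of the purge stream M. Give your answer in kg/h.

572.7 kg/h

ethane enters only via F and leaves only via the purge: 1270×0.298 = 0.291×(ethane in V), and the absorber passes all ethane, so ethane in Q = ethane in V = 1300.5 kg/h.
ethylene in Q: m_A = 1270×0.702 + (1−0.291)·(1−0.511)·m_A, so m_A = 891.54/0.6533 = 1364.7 kg/h.
V = (1−0.511)×1364.7 + 1300.5 = 1967.9 kg/h.
Purge M = 0.291×1967.9 = 572.65 kg/h.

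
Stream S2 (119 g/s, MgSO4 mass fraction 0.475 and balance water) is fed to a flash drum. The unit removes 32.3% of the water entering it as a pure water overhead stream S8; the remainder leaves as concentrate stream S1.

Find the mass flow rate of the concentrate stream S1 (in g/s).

water entering = 119×0.525 = 62.475 g/s; overhead removed = 0.323×62.475 = 20.179 g/s.
Concentrate = 119 − 20.179 = 98.821 g/s.

98.82 g/s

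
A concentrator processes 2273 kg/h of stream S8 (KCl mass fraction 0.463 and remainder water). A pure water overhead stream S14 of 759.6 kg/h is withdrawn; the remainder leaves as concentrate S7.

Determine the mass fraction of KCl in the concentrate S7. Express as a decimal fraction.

KCl is not removed: 2273×0.463 = 1052.4 kg/h of KCl enters S7.
Concentrate = 2273 − 759.6 = 1513.4 kg/h.
Mass fraction = 1052.4/1513.4 = 0.695.

0.695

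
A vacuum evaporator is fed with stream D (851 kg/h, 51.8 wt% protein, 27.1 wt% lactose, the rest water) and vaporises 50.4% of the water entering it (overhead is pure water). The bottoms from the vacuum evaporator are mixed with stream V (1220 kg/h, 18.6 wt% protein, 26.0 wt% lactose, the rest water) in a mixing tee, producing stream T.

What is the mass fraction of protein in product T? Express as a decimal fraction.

0.337

Vapour removed = 0.504×0.211×851 = 90.499 kg/h; concentrate = 760.5 kg/h.
protein reaching the mixer = 440.82 (from concentrate) + 1220×0.186 = 667.74 kg/h.
Product flow = 760.5 + 1220 = 1980.5 kg/h; protein fraction = 0.337.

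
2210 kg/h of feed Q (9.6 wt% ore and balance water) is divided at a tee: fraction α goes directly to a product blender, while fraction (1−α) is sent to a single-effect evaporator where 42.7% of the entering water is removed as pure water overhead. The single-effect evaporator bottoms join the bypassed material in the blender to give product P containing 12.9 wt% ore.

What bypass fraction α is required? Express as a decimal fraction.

0.337

All 2210×0.096 = 212.16 kg/h of ore reaches P, so P = 212.16/0.129 = 1644.7 kg/h and vapour = 565.35 kg/h.
The evaporator receives (1−α)·2210 of feed at 0.904 water and removes 0.427 of that water:
0.427×0.904×(1−α)×2210 = 565.35
(1−α) = 565.35/853.08 = 0.6627;  α = 0.3373.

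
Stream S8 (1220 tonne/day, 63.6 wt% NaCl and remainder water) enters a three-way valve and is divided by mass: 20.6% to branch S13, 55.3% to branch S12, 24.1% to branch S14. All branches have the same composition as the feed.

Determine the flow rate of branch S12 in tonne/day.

Branch S12 flow = 0.553×1220 = 674.66 tonne/day.

674.7 tonne/day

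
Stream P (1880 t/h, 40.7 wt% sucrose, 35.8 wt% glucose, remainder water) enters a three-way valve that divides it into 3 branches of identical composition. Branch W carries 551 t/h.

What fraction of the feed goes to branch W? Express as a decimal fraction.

Fraction to W = 551/1880 = 0.2931.

0.293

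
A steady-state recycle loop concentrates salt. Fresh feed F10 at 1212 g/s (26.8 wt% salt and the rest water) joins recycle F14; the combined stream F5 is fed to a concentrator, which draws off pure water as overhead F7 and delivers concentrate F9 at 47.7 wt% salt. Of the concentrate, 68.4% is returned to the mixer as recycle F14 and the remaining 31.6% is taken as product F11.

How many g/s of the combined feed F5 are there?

Overall salt balance (none leaves overhead): salt in fresh feed = salt in product, i.e. 1212×0.268 = (1−0.684)·F9·0.477.
F9 = 324.82/(0.477×0.316) = 2154.9 g/s.
Recycle F14 = 0.684×2154.9 = 1474 g/s.
Combined feed F5 = 1212 + 1474 = 2686 g/s.

2686 g/s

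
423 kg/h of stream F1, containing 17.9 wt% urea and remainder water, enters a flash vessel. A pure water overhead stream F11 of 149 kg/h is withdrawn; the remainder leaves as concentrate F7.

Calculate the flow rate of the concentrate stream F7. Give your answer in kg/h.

274 kg/h

Concentrate = 423 − 149 = 274 kg/h.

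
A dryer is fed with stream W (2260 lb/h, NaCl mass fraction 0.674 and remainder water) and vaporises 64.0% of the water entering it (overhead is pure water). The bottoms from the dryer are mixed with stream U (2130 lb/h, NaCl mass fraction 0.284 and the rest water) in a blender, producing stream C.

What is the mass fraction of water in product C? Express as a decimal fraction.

0.457

Vapour removed = 0.640×0.326×2260 = 471.53 lb/h; concentrate = 1788.5 lb/h.
water reaching the mixer = 265.23 (from concentrate) + 2130×0.716 = 1790.3 lb/h.
Product flow = 1788.5 + 2130 = 3918.5 lb/h; water fraction = 0.457.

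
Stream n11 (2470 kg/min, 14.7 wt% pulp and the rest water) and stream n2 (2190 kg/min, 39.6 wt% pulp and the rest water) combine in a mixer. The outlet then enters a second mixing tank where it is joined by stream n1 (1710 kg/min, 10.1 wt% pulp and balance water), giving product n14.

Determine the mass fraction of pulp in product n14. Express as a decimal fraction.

0.220

Overall, product flow = 6370 kg/min.
pulp in = 2470×0.147 + 2190×0.396 + 1710×0.101 = 1403 kg/min.
pulp fraction in n14 = 0.220.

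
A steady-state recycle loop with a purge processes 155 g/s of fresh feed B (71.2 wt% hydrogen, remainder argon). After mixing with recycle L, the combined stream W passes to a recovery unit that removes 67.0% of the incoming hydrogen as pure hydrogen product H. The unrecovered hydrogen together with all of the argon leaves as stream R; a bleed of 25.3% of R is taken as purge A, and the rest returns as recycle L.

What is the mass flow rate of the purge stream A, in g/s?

argon enters only via B and leaves only via the purge: 155×0.288 = 0.253×(argon in R), and the recovery unit passes all argon, so argon in W = argon in R = 176.44 g/s.
hydrogen in W: m_A = 155×0.712 + (1−0.253)·(1−0.670)·m_A, so m_A = 110.36/0.7535 = 146.47 g/s.
R = (1−0.670)×146.47 + 176.44 = 224.78 g/s.
Purge A = 0.253×224.78 = 56.868 g/s.

56.87 g/s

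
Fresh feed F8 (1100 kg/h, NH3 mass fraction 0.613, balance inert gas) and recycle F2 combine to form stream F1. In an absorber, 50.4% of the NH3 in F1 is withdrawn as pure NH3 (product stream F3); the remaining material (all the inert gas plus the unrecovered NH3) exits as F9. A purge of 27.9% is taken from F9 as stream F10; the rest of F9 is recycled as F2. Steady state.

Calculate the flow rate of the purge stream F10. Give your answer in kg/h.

571 kg/h

inert gas enters only via F8 and leaves only via the purge: 1100×0.387 = 0.279×(inert gas in F9), and the absorber passes all inert gas, so inert gas in F1 = inert gas in F9 = 1525.8 kg/h.
NH3 in F1: m_A = 1100×0.613 + (1−0.279)·(1−0.504)·m_A, so m_A = 674.3/0.6424 = 1049.7 kg/h.
F9 = (1−0.504)×1049.7 + 1525.8 = 2046.4 kg/h.
Purge F10 = 0.279×2046.4 = 570.96 kg/h.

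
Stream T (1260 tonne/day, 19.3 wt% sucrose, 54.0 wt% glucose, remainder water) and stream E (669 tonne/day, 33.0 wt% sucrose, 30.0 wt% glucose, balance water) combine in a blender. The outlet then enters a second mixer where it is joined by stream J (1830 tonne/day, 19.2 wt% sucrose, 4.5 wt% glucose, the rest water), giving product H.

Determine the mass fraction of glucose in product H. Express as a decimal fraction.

0.256

Overall, product flow = 3759 tonne/day.
glucose in = 1260×0.540 + 669×0.300 + 1830×0.045 = 963.45 tonne/day.
glucose fraction in H = 0.256.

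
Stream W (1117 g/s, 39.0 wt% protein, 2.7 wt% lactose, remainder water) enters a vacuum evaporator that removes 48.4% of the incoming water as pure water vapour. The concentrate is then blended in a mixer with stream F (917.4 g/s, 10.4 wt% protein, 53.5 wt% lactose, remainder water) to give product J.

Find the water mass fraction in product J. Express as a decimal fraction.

0.388

Vapour removed = 0.484×0.583×1117 = 315.19 g/s; concentrate = 801.81 g/s.
water reaching the mixer = 336.02 (from concentrate) + 917.4×0.361 = 667.21 g/s.
Product flow = 801.81 + 917.4 = 1719.2 g/s; water fraction = 0.388.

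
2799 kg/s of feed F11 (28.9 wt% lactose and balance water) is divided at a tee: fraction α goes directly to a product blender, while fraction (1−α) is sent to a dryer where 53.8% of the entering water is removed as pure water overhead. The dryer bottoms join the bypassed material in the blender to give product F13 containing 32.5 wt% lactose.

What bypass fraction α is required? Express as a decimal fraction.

0.710

All 2799×0.289 = 808.91 kg/s of lactose reaches F13, so F13 = 808.91/0.325 = 2489 kg/s and vapour = 310.04 kg/s.
The evaporator receives (1−α)·2799 of feed at 0.711 water and removes 0.538 of that water:
0.538×0.711×(1−α)×2799 = 310.04
(1−α) = 310.04/1070.7 = 0.2896;  α = 0.7104.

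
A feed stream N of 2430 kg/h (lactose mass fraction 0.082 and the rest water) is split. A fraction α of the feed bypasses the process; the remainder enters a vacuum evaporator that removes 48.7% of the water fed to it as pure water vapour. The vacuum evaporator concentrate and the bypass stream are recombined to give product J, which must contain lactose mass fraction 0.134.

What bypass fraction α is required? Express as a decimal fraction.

0.132

All 2430×0.082 = 199.26 kg/h of lactose reaches J, so J = 199.26/0.134 = 1487 kg/h and vapour = 942.99 kg/h.
The evaporator receives (1−α)·2430 of feed at 0.918 water and removes 0.487 of that water:
0.487×0.918×(1−α)×2430 = 942.99
(1−α) = 942.99/1086.4 = 0.8680;  α = 0.1320.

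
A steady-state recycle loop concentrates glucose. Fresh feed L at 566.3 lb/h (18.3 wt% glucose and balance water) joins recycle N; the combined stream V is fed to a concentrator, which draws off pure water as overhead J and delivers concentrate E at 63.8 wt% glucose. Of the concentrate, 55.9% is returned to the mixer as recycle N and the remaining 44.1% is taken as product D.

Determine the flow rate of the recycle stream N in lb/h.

205.9 lb/h

Overall glucose balance (none leaves overhead): glucose in fresh feed = glucose in product, i.e. 566.3×0.183 = (1−0.559)·E·0.638.
E = 103.63/(0.638×0.441) = 368.33 lb/h.
Recycle N = 0.559×368.33 = 205.9 lb/h.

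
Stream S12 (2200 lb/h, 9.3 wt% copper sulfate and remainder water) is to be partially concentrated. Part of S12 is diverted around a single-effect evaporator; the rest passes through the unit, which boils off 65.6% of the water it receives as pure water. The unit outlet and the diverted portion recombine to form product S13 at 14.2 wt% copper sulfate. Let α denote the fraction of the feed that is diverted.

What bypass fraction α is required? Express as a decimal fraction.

All 2200×0.093 = 204.6 lb/h of copper sulfate reaches S13, so S13 = 204.6/0.142 = 1440.8 lb/h and vapour = 759.15 lb/h.
The evaporator receives (1−α)·2200 of feed at 0.907 water and removes 0.656 of that water:
0.656×0.907×(1−α)×2200 = 759.15
(1−α) = 759.15/1309 = 0.5800;  α = 0.4200.

0.420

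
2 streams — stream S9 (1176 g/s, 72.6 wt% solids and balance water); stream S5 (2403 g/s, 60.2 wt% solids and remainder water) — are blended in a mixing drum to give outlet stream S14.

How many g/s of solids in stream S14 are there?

solids out = solids in = 1176×0.726 + 2403×0.602 = 2300.4 g/s.

2300 g/s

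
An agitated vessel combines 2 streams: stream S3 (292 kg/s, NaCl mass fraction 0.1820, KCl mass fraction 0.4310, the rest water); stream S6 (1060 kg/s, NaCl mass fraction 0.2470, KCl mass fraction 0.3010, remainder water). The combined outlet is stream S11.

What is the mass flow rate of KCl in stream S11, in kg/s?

444.9 kg/s

KCl out = KCl in = 292×0.431 + 1060×0.301 = 444.91 kg/s.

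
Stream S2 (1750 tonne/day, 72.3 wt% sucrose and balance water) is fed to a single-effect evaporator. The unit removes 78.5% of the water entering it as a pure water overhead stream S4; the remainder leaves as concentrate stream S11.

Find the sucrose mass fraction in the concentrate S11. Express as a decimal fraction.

0.924

sucrose is not removed: 1750×0.723 = 1265.2 tonne/day of sucrose enters S11.
water entering = 1750×0.277 = 484.75 tonne/day; overhead removed = 0.785×484.75 = 380.53 tonne/day.
Concentrate = 1750 − 380.53 = 1369.5 tonne/day.
Mass fraction = 1265.2/1369.5 = 0.924.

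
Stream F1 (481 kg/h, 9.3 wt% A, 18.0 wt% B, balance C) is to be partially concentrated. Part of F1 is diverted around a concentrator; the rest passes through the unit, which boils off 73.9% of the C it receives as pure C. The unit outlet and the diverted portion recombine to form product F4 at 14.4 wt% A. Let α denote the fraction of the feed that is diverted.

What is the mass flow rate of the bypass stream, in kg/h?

163.9 kg/h

All 481×0.093 = 44.733 kg/h of A reaches F4, so F4 = 44.733/0.144 = 310.65 kg/h and vapour = 170.35 kg/h.
The evaporator receives (1−α)·481 of feed at 0.727 C and removes 0.739 of that C:
0.739×0.727×(1−α)×481 = 170.35
(1−α) = 170.35/258.42 = 0.6592;  α = 0.3408.
Bypass flow = 0.3408×481 = 163.92 kg/h.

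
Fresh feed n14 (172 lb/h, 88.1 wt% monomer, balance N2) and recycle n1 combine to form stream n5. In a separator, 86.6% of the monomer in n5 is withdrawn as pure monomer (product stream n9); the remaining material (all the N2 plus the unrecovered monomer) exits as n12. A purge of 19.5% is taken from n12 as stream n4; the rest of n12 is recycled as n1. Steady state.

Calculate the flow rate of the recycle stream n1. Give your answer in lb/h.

102.8 lb/h

N2 enters only via n14 and leaves only via the purge: 172×0.119 = 0.195×(N2 in n12), and the separator passes all N2, so N2 in n5 = N2 in n12 = 104.96 lb/h.
monomer in n5: m_A = 172×0.881 + (1−0.195)·(1−0.866)·m_A, so m_A = 151.53/0.8921 = 169.85 lb/h.
n12 = (1−0.866)×169.85 + 104.96 = 127.72 lb/h.
Recycle n1 = (1−0.195)×127.72 = 102.82 lb/h.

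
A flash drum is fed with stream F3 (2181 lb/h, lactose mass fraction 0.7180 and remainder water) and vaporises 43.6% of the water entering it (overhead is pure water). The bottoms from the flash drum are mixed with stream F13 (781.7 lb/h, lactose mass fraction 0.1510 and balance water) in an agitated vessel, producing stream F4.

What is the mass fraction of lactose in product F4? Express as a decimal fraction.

0.6250

Vapour removed = 0.436×0.282×2181 = 268.16 lb/h; concentrate = 1912.8 lb/h.
lactose reaching the mixer = 1566 (from concentrate) + 781.7×0.151 = 1684 lb/h.
Product flow = 1912.8 + 781.7 = 2694.5 lb/h; lactose fraction = 0.6250.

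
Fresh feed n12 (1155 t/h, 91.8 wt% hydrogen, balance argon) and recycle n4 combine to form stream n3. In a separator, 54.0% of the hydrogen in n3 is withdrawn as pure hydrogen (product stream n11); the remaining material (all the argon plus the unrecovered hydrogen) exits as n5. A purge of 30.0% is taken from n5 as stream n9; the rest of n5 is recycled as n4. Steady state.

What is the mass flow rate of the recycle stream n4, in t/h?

argon enters only via n12 and leaves only via the purge: 1155×0.082 = 0.300×(argon in n5), and the separator passes all argon, so argon in n3 = argon in n5 = 315.7 t/h.
hydrogen in n3: m_A = 1155×0.918 + (1−0.300)·(1−0.540)·m_A, so m_A = 1060.3/0.6780 = 1563.8 t/h.
n5 = (1−0.540)×1563.8 + 315.7 = 1035.1 t/h.
Recycle n4 = (1−0.300)×1035.1 = 724.55 t/h.

724.5 t/h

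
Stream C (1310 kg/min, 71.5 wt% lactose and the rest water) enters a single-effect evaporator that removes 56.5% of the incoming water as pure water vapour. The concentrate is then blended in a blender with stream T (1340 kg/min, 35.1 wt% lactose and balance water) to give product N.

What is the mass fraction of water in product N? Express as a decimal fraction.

Vapour removed = 0.565×0.285×1310 = 210.94 kg/min; concentrate = 1099.1 kg/min.
water reaching the mixer = 162.41 (from concentrate) + 1340×0.649 = 1032.1 kg/min.
Product flow = 1099.1 + 1340 = 2439.1 kg/min; water fraction = 0.4231.

0.4231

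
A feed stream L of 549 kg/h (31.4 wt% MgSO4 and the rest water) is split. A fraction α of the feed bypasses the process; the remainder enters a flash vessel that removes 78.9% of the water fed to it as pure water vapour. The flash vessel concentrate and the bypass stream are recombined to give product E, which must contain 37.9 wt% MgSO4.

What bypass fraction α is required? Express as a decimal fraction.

0.683

All 549×0.314 = 172.39 kg/h of MgSO4 reaches E, so E = 172.39/0.379 = 454.84 kg/h and vapour = 94.156 kg/h.
The evaporator receives (1−α)·549 of feed at 0.686 water and removes 0.789 of that water:
0.789×0.686×(1−α)×549 = 94.156
(1−α) = 94.156/297.15 = 0.3169;  α = 0.6831.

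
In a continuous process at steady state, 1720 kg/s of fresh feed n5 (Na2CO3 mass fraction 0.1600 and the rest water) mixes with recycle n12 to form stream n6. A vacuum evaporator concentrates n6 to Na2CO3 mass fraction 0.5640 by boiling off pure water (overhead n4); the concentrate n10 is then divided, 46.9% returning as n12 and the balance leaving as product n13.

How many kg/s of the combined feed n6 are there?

Overall Na2CO3 balance (none leaves overhead): Na2CO3 in fresh feed = Na2CO3 in product, i.e. 1720×0.160 = (1−0.469)·n10·0.564.
n10 = 275.2/(0.564×0.531) = 918.91 kg/s.
Recycle n12 = 0.469×918.91 = 430.97 kg/s.
Combined feed n6 = 1720 + 430.97 = 2151 kg/s.

2151 kg/s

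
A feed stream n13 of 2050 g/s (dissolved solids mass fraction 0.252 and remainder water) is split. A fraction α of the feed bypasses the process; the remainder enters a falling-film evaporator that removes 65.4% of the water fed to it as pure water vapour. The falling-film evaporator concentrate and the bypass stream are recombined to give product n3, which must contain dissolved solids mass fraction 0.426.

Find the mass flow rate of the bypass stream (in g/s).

338.4 g/s

All 2050×0.252 = 516.6 g/s of dissolved solids reaches n3, so n3 = 516.6/0.426 = 1212.7 g/s and vapour = 837.32 g/s.
The evaporator receives (1−α)·2050 of feed at 0.748 water and removes 0.654 of that water:
0.654×0.748×(1−α)×2050 = 837.32
(1−α) = 837.32/1002.8 = 0.8349;  α = 0.1651.
Bypass flow = 0.1651×2050 = 338.35 g/s.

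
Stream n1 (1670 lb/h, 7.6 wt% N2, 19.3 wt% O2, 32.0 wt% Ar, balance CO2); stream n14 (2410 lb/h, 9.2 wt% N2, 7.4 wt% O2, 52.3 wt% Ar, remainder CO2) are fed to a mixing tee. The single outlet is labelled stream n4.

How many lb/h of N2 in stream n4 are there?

N2 out = N2 in = 1670×0.076 + 2410×0.092 = 348.64 lb/h.

348.6 lb/h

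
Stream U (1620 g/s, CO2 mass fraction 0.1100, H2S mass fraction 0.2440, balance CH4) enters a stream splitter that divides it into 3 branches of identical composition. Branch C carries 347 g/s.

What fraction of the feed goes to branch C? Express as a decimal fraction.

Fraction to C = 347/1620 = 0.2142.

0.214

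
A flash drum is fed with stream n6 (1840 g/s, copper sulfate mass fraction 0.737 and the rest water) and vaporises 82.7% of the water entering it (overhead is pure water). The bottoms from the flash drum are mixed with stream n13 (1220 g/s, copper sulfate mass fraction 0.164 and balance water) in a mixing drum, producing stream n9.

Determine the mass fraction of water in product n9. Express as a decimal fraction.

0.415

Vapour removed = 0.827×0.263×1840 = 400.2 g/s; concentrate = 1439.8 g/s.
water reaching the mixer = 83.718 (from concentrate) + 1220×0.836 = 1103.6 g/s.
Product flow = 1439.8 + 1220 = 2659.8 g/s; water fraction = 0.415.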